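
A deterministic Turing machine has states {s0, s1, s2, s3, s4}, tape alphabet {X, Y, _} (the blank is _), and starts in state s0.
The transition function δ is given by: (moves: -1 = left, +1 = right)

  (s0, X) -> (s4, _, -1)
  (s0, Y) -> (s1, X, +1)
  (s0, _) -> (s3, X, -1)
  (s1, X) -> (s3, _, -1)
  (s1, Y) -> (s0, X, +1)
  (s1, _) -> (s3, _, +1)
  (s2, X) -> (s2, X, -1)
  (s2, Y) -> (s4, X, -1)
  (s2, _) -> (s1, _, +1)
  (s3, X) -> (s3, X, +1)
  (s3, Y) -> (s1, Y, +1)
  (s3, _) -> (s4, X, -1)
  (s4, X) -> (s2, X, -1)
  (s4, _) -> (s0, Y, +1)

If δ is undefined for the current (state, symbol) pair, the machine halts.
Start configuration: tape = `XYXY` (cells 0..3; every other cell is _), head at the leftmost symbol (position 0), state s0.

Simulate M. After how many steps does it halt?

16

state=s0 head=0 tape=_[X]YXY__   (s0,X)→(s4,_,-1)
state=s4 head=-1 tape=[_]_YXY__   (s4,_)→(s0,Y,+1)
state=s0 head=0 tape=Y[_]YXY__   (s0,_)→(s3,X,-1)
state=s3 head=-1 tape=[Y]XYXY__   (s3,Y)→(s1,Y,+1)
state=s1 head=0 tape=Y[X]YXY__   (s1,X)→(s3,_,-1)
state=s3 head=-1 tape=[Y]_YXY__   (s3,Y)→(s1,Y,+1)
state=s1 head=0 tape=Y[_]YXY__   (s1,_)→(s3,_,+1)
state=s3 head=1 tape=Y_[Y]XY__   (s3,Y)→(s1,Y,+1)
state=s1 head=2 tape=Y_Y[X]Y__   (s1,X)→(s3,_,-1)
state=s3 head=1 tape=Y_[Y]_Y__   (s3,Y)→(s1,Y,+1)
state=s1 head=2 tape=Y_Y[_]Y__   (s1,_)→(s3,_,+1)
state=s3 head=3 tape=Y_Y_[Y]__   (s3,Y)→(s1,Y,+1)
state=s1 head=4 tape=Y_Y_Y[_]_   (s1,_)→(s3,_,+1)
state=s3 head=5 tape=Y_Y_Y_[_]   (s3,_)→(s4,X,-1)
state=s4 head=4 tape=Y_Y_Y[_]X   (s4,_)→(s0,Y,+1)
state=s0 head=5 tape=Y_Y_YY[X]   (s0,X)→(s4,_,-1)
state=s4 head=4 tape=Y_Y_Y[Y]_
M halts after 16 transitions.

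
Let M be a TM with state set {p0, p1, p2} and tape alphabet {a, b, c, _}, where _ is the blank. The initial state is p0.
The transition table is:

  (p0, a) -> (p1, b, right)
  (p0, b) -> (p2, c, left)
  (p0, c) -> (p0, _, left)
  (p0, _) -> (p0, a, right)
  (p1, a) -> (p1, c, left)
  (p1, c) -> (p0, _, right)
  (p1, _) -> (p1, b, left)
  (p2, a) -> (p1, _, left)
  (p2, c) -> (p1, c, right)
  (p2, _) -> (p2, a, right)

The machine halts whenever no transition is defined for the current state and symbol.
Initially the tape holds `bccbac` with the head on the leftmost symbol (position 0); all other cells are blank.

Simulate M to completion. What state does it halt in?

state=p0 head=0 tape=_[b]ccbac   (p0,b)→(p2,c,left)
state=p2 head=-1 tape=[_]cccbac   (p2,_)→(p2,a,right)
state=p2 head=0 tape=a[c]ccbac   (p2,c)→(p1,c,right)
state=p1 head=1 tape=ac[c]cbac   (p1,c)→(p0,_,right)
state=p0 head=2 tape=ac_[c]bac   (p0,c)→(p0,_,left)
state=p0 head=1 tape=ac[_]_bac   (p0,_)→(p0,a,right)
state=p0 head=2 tape=aca[_]bac   (p0,_)→(p0,a,right)
state=p0 head=3 tape=acaa[b]ac   (p0,b)→(p2,c,left)
state=p2 head=2 tape=aca[a]cac   (p2,a)→(p1,_,left)
state=p1 head=1 tape=ac[a]_cac   (p1,a)→(p1,c,left)
state=p1 head=0 tape=a[c]c_cac   (p1,c)→(p0,_,right)
state=p0 head=1 tape=a_[c]_cac   (p0,c)→(p0,_,left)
state=p0 head=0 tape=a[_]__cac   (p0,_)→(p0,a,right)
state=p0 head=1 tape=aa[_]_cac   (p0,_)→(p0,a,right)
state=p0 head=2 tape=aaa[_]cac   (p0,_)→(p0,a,right)
state=p0 head=3 tape=aaaa[c]ac   (p0,c)→(p0,_,left)
state=p0 head=2 tape=aaa[a]_ac   (p0,a)→(p1,b,right)
state=p1 head=3 tape=aaab[_]ac   (p1,_)→(p1,b,left)
state=p1 head=2 tape=aaa[b]bac
No transition is defined for (p1, b); M halts in state p1.

p1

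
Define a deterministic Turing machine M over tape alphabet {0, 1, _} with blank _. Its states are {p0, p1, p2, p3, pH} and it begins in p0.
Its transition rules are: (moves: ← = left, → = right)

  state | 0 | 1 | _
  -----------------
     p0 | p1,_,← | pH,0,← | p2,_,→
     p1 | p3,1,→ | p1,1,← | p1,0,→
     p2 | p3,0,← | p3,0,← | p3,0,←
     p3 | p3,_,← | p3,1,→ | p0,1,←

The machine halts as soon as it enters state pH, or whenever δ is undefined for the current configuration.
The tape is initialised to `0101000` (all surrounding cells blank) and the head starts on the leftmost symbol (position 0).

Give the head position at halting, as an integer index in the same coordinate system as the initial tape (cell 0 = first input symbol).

0

p0 | _[0]101000   read 0 → write _, move ←, go to p1
p1 | [_]_101000   read _ → write 0, move →, go to p1
p1 | 0[_]101000   read _ → write 0, move →, go to p1
p1 | 00[1]01000   read 1 → write 1, move ←, go to p1
p1 | 0[0]101000   read 0 → write 1, move →, go to p3
p3 | 01[1]01000   read 1 → write 1, move →, go to p3
p3 | 011[0]1000   read 0 → write _, move ←, go to p3
p3 | 01[1]_1000   read 1 → write 1, move →, go to p3
p3 | 011[_]1000   read _ → write 1, move ←, go to p0
p0 | 01[1]11000   read 1 → write 0, move ←, go to pH
pH | 0[1]011000
At halt the head is at cell 0.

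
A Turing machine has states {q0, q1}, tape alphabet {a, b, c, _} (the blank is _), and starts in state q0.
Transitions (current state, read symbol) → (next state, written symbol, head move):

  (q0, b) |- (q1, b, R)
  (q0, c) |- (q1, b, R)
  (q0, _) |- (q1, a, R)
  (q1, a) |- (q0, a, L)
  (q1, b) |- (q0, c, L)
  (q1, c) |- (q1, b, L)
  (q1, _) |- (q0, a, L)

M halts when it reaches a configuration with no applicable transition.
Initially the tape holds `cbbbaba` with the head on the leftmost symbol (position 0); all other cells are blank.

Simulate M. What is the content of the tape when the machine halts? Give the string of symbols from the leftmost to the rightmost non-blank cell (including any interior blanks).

state=q0 head=0 tape=__[c]bbbaba   (q0,c)→(q1,b,R)
state=q1 head=1 tape=__b[b]bbaba   (q1,b)→(q0,c,L)
state=q0 head=0 tape=__[b]cbbaba   (q0,b)→(q1,b,R)
state=q1 head=1 tape=__b[c]bbaba   (q1,c)→(q1,b,L)
state=q1 head=0 tape=__[b]bbbaba   (q1,b)→(q0,c,L)
state=q0 head=-1 tape=_[_]cbbbaba   (q0,_)→(q1,a,R)
state=q1 head=0 tape=_a[c]bbbaba   (q1,c)→(q1,b,L)
state=q1 head=-1 tape=_[a]bbbbaba   (q1,a)→(q0,a,L)
state=q0 head=-2 tape=[_]abbbbaba   (q0,_)→(q1,a,R)
state=q1 head=-1 tape=a[a]bbbbaba   (q1,a)→(q0,a,L)
state=q0 head=-2 tape=[a]abbbbaba
The non-blank tape span at halt is aabbbbaba.

aabbbbaba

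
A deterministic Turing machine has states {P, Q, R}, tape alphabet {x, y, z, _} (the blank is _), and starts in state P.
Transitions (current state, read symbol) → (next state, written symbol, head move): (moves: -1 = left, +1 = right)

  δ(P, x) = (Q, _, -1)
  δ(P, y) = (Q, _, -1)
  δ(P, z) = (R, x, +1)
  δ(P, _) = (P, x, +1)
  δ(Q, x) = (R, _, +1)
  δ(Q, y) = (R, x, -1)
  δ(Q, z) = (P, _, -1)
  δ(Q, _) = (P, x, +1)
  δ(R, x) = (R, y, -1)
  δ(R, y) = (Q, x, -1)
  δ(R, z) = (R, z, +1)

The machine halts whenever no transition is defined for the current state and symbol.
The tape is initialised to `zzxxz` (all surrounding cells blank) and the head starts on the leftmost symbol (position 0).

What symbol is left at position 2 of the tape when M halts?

_

state=P head=0 tape=_[z]zxxz   (P,z)→(R,x,+1)
state=R head=1 tape=_x[z]xxz   (R,z)→(R,z,+1)
state=R head=2 tape=_xz[x]xz   (R,x)→(R,y,-1)
state=R head=1 tape=_x[z]yxz   (R,z)→(R,z,+1)
state=R head=2 tape=_xz[y]xz   (R,y)→(Q,x,-1)
state=Q head=1 tape=_x[z]xxz   (Q,z)→(P,_,-1)
state=P head=0 tape=_[x]_xxz   (P,x)→(Q,_,-1)
state=Q head=-1 tape=[_]__xxz   (Q,_)→(P,x,+1)
state=P head=0 tape=x[_]_xxz   (P,_)→(P,x,+1)
state=P head=1 tape=xx[_]xxz   (P,_)→(P,x,+1)
state=P head=2 tape=xxx[x]xz   (P,x)→(Q,_,-1)
state=Q head=1 tape=xx[x]_xz   (Q,x)→(R,_,+1)
state=R head=2 tape=xx_[_]xz
Cell 2 holds _ when M halts.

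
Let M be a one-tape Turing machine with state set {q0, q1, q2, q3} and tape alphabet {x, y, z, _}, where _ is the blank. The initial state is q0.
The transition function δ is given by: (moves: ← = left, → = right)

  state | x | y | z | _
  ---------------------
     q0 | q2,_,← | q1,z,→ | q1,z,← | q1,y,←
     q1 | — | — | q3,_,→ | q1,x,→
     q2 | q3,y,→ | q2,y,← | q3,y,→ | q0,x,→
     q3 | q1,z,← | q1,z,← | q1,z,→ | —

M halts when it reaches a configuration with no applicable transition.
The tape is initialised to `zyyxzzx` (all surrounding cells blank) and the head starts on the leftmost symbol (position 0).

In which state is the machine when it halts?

q3

q0 | _[z]yyxzzx_   read z → write z, move ←, go to q1
q1 | [_]zyyxzzx_   read _ → write x, move →, go to q1
q1 | x[z]yyxzzx_   read z → write _, move →, go to q3
q3 | x_[y]yxzzx_   read y → write z, move ←, go to q1
q1 | x[_]zyxzzx_   read _ → write x, move →, go to q1
q1 | xx[z]yxzzx_   read z → write _, move →, go to q3
q3 | xx_[y]xzzx_   read y → write z, move ←, go to q1
q1 | xx[_]zxzzx_   read _ → write x, move →, go to q1
q1 | xxx[z]xzzx_   read z → write _, move →, go to q3
q3 | xxx_[x]zzx_   read x → write z, move ←, go to q1
q1 | xxx[_]zzzx_   read _ → write x, move →, go to q1
q1 | xxxx[z]zzx_   read z → write _, move →, go to q3
q3 | xxxx_[z]zx_   read z → write z, move →, go to q1
q1 | xxxx_z[z]x_   read z → write _, move →, go to q3
q3 | xxxx_z_[x]_   read x → write z, move ←, go to q1
q1 | xxxx_z[_]z_   read _ → write x, move →, go to q1
q1 | xxxx_zx[z]_   read z → write _, move →, go to q3
q3 | xxxx_zx_[_]
No transition is defined for (q3, _); M halts in state q3.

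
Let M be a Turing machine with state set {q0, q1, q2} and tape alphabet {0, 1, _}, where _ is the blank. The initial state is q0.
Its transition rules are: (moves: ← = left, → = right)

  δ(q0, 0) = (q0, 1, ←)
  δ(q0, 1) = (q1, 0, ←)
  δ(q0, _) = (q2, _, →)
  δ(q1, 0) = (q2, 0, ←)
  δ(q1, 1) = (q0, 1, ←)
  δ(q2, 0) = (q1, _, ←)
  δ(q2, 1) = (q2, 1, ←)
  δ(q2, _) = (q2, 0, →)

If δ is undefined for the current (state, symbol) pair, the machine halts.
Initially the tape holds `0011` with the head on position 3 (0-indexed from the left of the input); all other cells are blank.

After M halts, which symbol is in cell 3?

state=q0 head=3 tape=__001[1]   (q0,1)→(q1,0,←)
state=q1 head=2 tape=__00[1]0   (q1,1)→(q0,1,←)
state=q0 head=1 tape=__0[0]10   (q0,0)→(q0,1,←)
state=q0 head=0 tape=__[0]110   (q0,0)→(q0,1,←)
state=q0 head=-1 tape=_[_]1110   (q0,_)→(q2,_,→)
state=q2 head=0 tape=__[1]110   (q2,1)→(q2,1,←)
state=q2 head=-1 tape=_[_]1110   (q2,_)→(q2,0,→)
state=q2 head=0 tape=_0[1]110   (q2,1)→(q2,1,←)
state=q2 head=-1 tape=_[0]1110   (q2,0)→(q1,_,←)
state=q1 head=-2 tape=[_]_1110
Cell 3 holds 0 when M halts.

0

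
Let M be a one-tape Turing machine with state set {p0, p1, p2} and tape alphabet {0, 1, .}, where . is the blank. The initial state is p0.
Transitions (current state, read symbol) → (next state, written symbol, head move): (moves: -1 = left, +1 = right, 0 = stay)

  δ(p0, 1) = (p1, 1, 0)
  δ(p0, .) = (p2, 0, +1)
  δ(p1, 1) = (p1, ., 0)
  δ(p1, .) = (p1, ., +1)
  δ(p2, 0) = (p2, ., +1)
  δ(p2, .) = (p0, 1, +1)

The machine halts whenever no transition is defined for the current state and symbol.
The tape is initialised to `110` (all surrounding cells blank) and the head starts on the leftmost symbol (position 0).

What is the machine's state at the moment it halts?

p1

state=p0 head=0 tape=[1]10   (p0,1)→(p1,1,0)
state=p1 head=0 tape=[1]10   (p1,1)→(p1,.,0)
state=p1 head=0 tape=[.]10   (p1,.)→(p1,.,+1)
state=p1 head=1 tape=.[1]0   (p1,1)→(p1,.,0)
state=p1 head=1 tape=.[.]0   (p1,.)→(p1,.,+1)
state=p1 head=2 tape=..[0]
No transition is defined for (p1, 0); M halts in state p1.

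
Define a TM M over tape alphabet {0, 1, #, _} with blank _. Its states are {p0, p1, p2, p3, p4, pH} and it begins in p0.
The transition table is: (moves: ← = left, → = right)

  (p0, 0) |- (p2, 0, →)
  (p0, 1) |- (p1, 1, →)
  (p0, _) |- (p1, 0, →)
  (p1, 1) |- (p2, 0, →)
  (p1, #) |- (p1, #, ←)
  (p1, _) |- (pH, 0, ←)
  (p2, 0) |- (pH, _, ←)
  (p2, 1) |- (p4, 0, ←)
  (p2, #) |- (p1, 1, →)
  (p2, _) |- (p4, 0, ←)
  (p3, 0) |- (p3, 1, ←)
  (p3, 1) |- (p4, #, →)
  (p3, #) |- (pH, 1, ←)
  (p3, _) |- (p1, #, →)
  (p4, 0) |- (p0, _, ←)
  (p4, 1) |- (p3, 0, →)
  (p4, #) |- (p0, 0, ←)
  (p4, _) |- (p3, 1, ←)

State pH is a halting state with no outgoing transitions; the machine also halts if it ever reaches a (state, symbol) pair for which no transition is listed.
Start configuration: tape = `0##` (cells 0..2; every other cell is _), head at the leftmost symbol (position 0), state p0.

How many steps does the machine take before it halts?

state=p0 head=0 tape=[0]##_   (p0,0)→(p2,0,→)
state=p2 head=1 tape=0[#]#_   (p2,#)→(p1,1,→)
state=p1 head=2 tape=01[#]_   (p1,#)→(p1,#,←)
state=p1 head=1 tape=0[1]#_   (p1,1)→(p2,0,→)
state=p2 head=2 tape=00[#]_   (p2,#)→(p1,1,→)
state=p1 head=3 tape=001[_]   (p1,_)→(pH,0,←)
state=pH head=2 tape=00[1]0
M halts after 6 transitions.

6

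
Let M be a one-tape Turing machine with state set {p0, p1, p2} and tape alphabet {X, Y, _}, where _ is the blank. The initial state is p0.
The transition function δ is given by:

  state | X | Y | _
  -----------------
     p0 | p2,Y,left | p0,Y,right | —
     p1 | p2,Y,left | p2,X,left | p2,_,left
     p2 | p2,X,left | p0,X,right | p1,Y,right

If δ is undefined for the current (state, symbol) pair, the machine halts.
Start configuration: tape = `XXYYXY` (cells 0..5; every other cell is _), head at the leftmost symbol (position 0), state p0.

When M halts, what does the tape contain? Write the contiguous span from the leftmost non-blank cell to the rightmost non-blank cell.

XYXYYXYY

state=p0 head=0 tape=__[X]XYYXY_   (p0,X)→(p2,Y,left)
state=p2 head=-1 tape=_[_]YXYYXY_   (p2,_)→(p1,Y,right)
state=p1 head=0 tape=_Y[Y]XYYXY_   (p1,Y)→(p2,X,left)
state=p2 head=-1 tape=_[Y]XXYYXY_   (p2,Y)→(p0,X,right)
state=p0 head=0 tape=_X[X]XYYXY_   (p0,X)→(p2,Y,left)
state=p2 head=-1 tape=_[X]YXYYXY_   (p2,X)→(p2,X,left)
state=p2 head=-2 tape=[_]XYXYYXY_   (p2,_)→(p1,Y,right)
state=p1 head=-1 tape=Y[X]YXYYXY_   (p1,X)→(p2,Y,left)
state=p2 head=-2 tape=[Y]YYXYYXY_   (p2,Y)→(p0,X,right)
state=p0 head=-1 tape=X[Y]YXYYXY_   (p0,Y)→(p0,Y,right)
state=p0 head=0 tape=XY[Y]XYYXY_   (p0,Y)→(p0,Y,right)
state=p0 head=1 tape=XYY[X]YYXY_   (p0,X)→(p2,Y,left)
state=p2 head=0 tape=XY[Y]YYYXY_   (p2,Y)→(p0,X,right)
state=p0 head=1 tape=XYX[Y]YYXY_   (p0,Y)→(p0,Y,right)
state=p0 head=2 tape=XYXY[Y]YXY_   (p0,Y)→(p0,Y,right)
state=p0 head=3 tape=XYXYY[Y]XY_   (p0,Y)→(p0,Y,right)
state=p0 head=4 tape=XYXYYY[X]Y_   (p0,X)→(p2,Y,left)
state=p2 head=3 tape=XYXYY[Y]YY_   (p2,Y)→(p0,X,right)
state=p0 head=4 tape=XYXYYX[Y]Y_   (p0,Y)→(p0,Y,right)
state=p0 head=5 tape=XYXYYXY[Y]_   (p0,Y)→(p0,Y,right)
state=p0 head=6 tape=XYXYYXYY[_]
The non-blank tape span at halt is XYXYYXYY.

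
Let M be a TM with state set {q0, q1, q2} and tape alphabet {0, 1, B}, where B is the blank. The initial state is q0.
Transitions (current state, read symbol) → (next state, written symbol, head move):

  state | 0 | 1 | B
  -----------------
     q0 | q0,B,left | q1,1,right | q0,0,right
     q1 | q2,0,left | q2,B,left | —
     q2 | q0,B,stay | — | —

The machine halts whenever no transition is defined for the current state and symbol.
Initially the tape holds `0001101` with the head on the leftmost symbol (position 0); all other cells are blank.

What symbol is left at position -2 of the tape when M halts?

0

state=q0 head=0 tape=BBB[0]001101   (q0,0)→(q0,B,left)
state=q0 head=-1 tape=BB[B]B001101   (q0,B)→(q0,0,right)
state=q0 head=0 tape=BB0[B]001101   (q0,B)→(q0,0,right)
state=q0 head=1 tape=BB00[0]01101   (q0,0)→(q0,B,left)
state=q0 head=0 tape=BB0[0]B01101   (q0,0)→(q0,B,left)
state=q0 head=-1 tape=BB[0]BB01101   (q0,0)→(q0,B,left)
state=q0 head=-2 tape=B[B]BBB01101   (q0,B)→(q0,0,right)
state=q0 head=-1 tape=B0[B]BB01101   (q0,B)→(q0,0,right)
state=q0 head=0 tape=B00[B]B01101   (q0,B)→(q0,0,right)
state=q0 head=1 tape=B000[B]01101   (q0,B)→(q0,0,right)
state=q0 head=2 tape=B0000[0]1101   (q0,0)→(q0,B,left)
state=q0 head=1 tape=B000[0]B1101   (q0,0)→(q0,B,left)
state=q0 head=0 tape=B00[0]BB1101   (q0,0)→(q0,B,left)
state=q0 head=-1 tape=B0[0]BBB1101   (q0,0)→(q0,B,left)
state=q0 head=-2 tape=B[0]BBBB1101   (q0,0)→(q0,B,left)
state=q0 head=-3 tape=[B]BBBBB1101   (q0,B)→(q0,0,right)
state=q0 head=-2 tape=0[B]BBBB1101   (q0,B)→(q0,0,right)
state=q0 head=-1 tape=00[B]BBB1101   (q0,B)→(q0,0,right)
state=q0 head=0 tape=000[B]BB1101   (q0,B)→(q0,0,right)
state=q0 head=1 tape=0000[B]B1101   (q0,B)→(q0,0,right)
state=q0 head=2 tape=00000[B]1101   (q0,B)→(q0,0,right)
state=q0 head=3 tape=000000[1]101   (q0,1)→(q1,1,right)
state=q1 head=4 tape=0000001[1]01   (q1,1)→(q2,B,left)
state=q2 head=3 tape=000000[1]B01
Cell -2 holds 0 when M halts.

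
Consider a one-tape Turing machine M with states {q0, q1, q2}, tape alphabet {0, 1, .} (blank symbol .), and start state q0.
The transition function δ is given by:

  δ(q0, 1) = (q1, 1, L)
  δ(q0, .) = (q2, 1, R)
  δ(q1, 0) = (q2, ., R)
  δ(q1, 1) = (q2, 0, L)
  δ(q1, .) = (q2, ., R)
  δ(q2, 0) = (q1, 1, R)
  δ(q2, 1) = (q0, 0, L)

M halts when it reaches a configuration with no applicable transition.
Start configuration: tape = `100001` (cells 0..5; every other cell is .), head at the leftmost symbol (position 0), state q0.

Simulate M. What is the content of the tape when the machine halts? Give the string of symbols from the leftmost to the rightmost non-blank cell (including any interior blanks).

11.111

q0 | .[1]00001.   read 1 → write 1, move L, go to q1
q1 | [.]100001.   read . → write ., move R, go to q2
q2 | .[1]00001.   read 1 → write 0, move L, go to q0
q0 | [.]000001.   read . → write 1, move R, go to q2
q2 | 1[0]00001.   read 0 → write 1, move R, go to q1
q1 | 11[0]0001.   read 0 → write ., move R, go to q2
q2 | 11.[0]001.   read 0 → write 1, move R, go to q1
q1 | 11.1[0]01.   read 0 → write ., move R, go to q2
q2 | 11.1.[0]1.   read 0 → write 1, move R, go to q1
q1 | 11.1.1[1].   read 1 → write 0, move L, go to q2
q2 | 11.1.[1]0.   read 1 → write 0, move L, go to q0
q0 | 11.1[.]00.   read . → write 1, move R, go to q2
q2 | 11.11[0]0.   read 0 → write 1, move R, go to q1
q1 | 11.111[0].   read 0 → write ., move R, go to q2
q2 | 11.111.[.]
The non-blank tape span at halt is 11.111.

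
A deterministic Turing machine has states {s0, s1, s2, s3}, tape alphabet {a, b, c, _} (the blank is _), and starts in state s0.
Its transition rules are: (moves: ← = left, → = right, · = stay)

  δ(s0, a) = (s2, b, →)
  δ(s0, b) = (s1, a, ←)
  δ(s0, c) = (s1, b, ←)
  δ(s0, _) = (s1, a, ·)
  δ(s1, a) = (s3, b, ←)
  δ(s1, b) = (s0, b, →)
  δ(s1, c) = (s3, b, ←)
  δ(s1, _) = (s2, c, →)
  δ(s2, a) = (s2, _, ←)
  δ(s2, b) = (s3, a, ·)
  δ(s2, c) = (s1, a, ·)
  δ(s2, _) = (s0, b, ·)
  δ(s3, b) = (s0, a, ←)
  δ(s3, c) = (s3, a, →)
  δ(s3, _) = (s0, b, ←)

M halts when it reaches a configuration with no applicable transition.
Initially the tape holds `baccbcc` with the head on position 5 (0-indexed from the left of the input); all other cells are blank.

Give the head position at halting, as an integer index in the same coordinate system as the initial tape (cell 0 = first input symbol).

2

s0 | baccb[c]c   read c → write b, move ←, go to s1
s1 | bacc[b]bc   read b → write b, move →, go to s0
s0 | baccb[b]c   read b → write a, move ←, go to s1
s1 | bacc[b]ac   read b → write b, move →, go to s0
s0 | baccb[a]c   read a → write b, move →, go to s2
s2 | baccbb[c]   read c → write a, move ·, go to s1
s1 | baccbb[a]   read a → write b, move ←, go to s3
s3 | baccb[b]b   read b → write a, move ←, go to s0
s0 | bacc[b]ab   read b → write a, move ←, go to s1
s1 | bac[c]aab   read c → write b, move ←, go to s3
s3 | ba[c]baab   read c → write a, move →, go to s3
s3 | baa[b]aab   read b → write a, move ←, go to s0
s0 | ba[a]aaab   read a → write b, move →, go to s2
s2 | bab[a]aab   read a → write _, move ←, go to s2
s2 | ba[b]_aab   read b → write a, move ·, go to s3
s3 | ba[a]_aab
At halt the head is at cell 2.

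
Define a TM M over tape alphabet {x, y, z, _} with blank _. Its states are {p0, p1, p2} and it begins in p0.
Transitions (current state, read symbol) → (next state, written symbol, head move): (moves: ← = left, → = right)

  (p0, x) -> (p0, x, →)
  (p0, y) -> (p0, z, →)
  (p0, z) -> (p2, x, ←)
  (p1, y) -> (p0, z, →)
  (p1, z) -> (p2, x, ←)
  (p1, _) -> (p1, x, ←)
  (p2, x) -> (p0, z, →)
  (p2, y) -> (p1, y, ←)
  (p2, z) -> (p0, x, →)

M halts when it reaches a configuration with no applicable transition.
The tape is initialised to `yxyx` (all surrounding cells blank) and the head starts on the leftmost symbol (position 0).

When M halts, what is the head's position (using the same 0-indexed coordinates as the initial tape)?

state=p0 head=0 tape=[y]xyx_   (p0,y)→(p0,z,→)
state=p0 head=1 tape=z[x]yx_   (p0,x)→(p0,x,→)
state=p0 head=2 tape=zx[y]x_   (p0,y)→(p0,z,→)
state=p0 head=3 tape=zxz[x]_   (p0,x)→(p0,x,→)
state=p0 head=4 tape=zxzx[_]
At halt the head is at cell 4.

4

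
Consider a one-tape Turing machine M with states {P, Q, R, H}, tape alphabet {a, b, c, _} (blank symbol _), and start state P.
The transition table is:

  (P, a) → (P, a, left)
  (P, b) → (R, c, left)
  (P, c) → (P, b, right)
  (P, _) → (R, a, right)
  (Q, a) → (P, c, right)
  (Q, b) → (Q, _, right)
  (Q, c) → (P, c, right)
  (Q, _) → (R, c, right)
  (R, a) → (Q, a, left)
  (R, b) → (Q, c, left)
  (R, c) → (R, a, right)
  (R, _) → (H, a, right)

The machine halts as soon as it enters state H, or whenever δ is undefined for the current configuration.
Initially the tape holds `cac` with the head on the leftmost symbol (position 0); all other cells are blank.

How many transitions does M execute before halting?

state=P head=0 tape=_[c]ac   (P,c)→(P,b,right)
state=P head=1 tape=_b[a]c   (P,a)→(P,a,left)
state=P head=0 tape=_[b]ac   (P,b)→(R,c,left)
state=R head=-1 tape=[_]cac   (R,_)→(H,a,right)
state=H head=0 tape=a[c]ac
M halts after 4 transitions.

4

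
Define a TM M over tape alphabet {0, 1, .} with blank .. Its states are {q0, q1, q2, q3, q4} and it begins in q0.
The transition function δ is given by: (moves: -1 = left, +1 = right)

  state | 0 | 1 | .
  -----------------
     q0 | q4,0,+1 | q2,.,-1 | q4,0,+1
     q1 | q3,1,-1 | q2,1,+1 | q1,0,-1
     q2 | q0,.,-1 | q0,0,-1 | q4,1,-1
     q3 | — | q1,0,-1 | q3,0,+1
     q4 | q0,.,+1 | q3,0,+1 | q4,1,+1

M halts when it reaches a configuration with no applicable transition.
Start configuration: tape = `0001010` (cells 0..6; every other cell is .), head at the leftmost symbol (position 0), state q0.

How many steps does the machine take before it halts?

q0 | [0]001010   read 0 → write 0, move +1, go to q4
q4 | 0[0]01010   read 0 → write ., move +1, go to q0
q0 | 0.[0]1010   read 0 → write 0, move +1, go to q4
q4 | 0.0[1]010   read 1 → write 0, move +1, go to q3
q3 | 0.00[0]10
M halts after 4 transitions.

4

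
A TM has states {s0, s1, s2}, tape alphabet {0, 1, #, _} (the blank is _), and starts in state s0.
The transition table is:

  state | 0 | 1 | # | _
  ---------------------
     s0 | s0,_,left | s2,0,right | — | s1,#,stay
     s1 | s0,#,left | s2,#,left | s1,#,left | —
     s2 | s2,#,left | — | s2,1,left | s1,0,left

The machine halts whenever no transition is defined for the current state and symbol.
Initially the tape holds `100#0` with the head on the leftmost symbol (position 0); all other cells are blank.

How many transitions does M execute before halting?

4

state=s0 head=0 tape=__[1]00#0   (s0,1)→(s2,0,right)
state=s2 head=1 tape=__0[0]0#0   (s2,0)→(s2,#,left)
state=s2 head=0 tape=__[0]#0#0   (s2,0)→(s2,#,left)
state=s2 head=-1 tape=_[_]##0#0   (s2,_)→(s1,0,left)
state=s1 head=-2 tape=[_]0##0#0
M halts after 4 transitions.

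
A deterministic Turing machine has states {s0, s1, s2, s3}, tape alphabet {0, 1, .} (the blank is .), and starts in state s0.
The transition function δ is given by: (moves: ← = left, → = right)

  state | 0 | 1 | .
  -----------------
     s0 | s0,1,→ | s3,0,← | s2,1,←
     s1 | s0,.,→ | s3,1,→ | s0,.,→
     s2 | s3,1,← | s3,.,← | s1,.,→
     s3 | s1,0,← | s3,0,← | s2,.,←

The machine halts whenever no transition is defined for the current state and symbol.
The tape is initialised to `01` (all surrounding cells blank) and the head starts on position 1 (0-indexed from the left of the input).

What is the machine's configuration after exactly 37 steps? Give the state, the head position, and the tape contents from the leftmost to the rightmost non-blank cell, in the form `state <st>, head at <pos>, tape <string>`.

state s2, head at 2, tape 1111

state=s0 head=1 tape=..0[1]..   (s0,1)→(s3,0,←)
state=s3 head=0 tape=..[0]0..   (s3,0)→(s1,0,←)
state=s1 head=-1 tape=.[.]00..   (s1,.)→(s0,.,→)
state=s0 head=0 tape=..[0]0..   (s0,0)→(s0,1,→)
state=s0 head=1 tape=..1[0]..   (s0,0)→(s0,1,→)
state=s0 head=2 tape=..11[.].   (s0,.)→(s2,1,←)
state=s2 head=1 tape=..1[1]1.   (s2,1)→(s3,.,←)
state=s3 head=0 tape=..[1].1.   (s3,1)→(s3,0,←)
state=s3 head=-1 tape=.[.]0.1.   (s3,.)→(s2,.,←)
state=s2 head=-2 tape=[.].0.1.   (s2,.)→(s1,.,→)
state=s1 head=-1 tape=.[.]0.1.   (s1,.)→(s0,.,→)
state=s0 head=0 tape=..[0].1.   (s0,0)→(s0,1,→)
state=s0 head=1 tape=..1[.]1.   (s0,.)→(s2,1,←)
state=s2 head=0 tape=..[1]11.   (s2,1)→(s3,.,←)
state=s3 head=-1 tape=.[.].11.   (s3,.)→(s2,.,←)
state=s2 head=-2 tape=[.]..11.   (s2,.)→(s1,.,→)
state=s1 head=-1 tape=.[.].11.   (s1,.)→(s0,.,→)
state=s0 head=0 tape=..[.]11.   (s0,.)→(s2,1,←)
state=s2 head=-1 tape=.[.]111.   (s2,.)→(s1,.,→)
state=s1 head=0 tape=..[1]11.   (s1,1)→(s3,1,→)
state=s3 head=1 tape=..1[1]1.   (s3,1)→(s3,0,←)
state=s3 head=0 tape=..[1]01.   (s3,1)→(s3,0,←)
state=s3 head=-1 tape=.[.]001.   (s3,.)→(s2,.,←)
state=s2 head=-2 tape=[.].001.   (s2,.)→(s1,.,→)
state=s1 head=-1 tape=.[.]001.   (s1,.)→(s0,.,→)
state=s0 head=0 tape=..[0]01.   (s0,0)→(s0,1,→)
state=s0 head=1 tape=..1[0]1.   (s0,0)→(s0,1,→)
state=s0 head=2 tape=..11[1].   (s0,1)→(s3,0,←)
state=s3 head=1 tape=..1[1]0.   (s3,1)→(s3,0,←)
state=s3 head=0 tape=..[1]00.   (s3,1)→(s3,0,←)
state=s3 head=-1 tape=.[.]000.   (s3,.)→(s2,.,←)
state=s2 head=-2 tape=[.].000.   (s2,.)→(s1,.,→)
state=s1 head=-1 tape=.[.]000.   (s1,.)→(s0,.,→)
state=s0 head=0 tape=..[0]00.   (s0,0)→(s0,1,→)
state=s0 head=1 tape=..1[0]0.   (s0,0)→(s0,1,→)
state=s0 head=2 tape=..11[0].   (s0,0)→(s0,1,→)
state=s0 head=3 tape=..111[.]   (s0,.)→(s2,1,←)
state=s2 head=2 tape=..11[1]1
After 37 steps: state s2, head at 2, tape 1111.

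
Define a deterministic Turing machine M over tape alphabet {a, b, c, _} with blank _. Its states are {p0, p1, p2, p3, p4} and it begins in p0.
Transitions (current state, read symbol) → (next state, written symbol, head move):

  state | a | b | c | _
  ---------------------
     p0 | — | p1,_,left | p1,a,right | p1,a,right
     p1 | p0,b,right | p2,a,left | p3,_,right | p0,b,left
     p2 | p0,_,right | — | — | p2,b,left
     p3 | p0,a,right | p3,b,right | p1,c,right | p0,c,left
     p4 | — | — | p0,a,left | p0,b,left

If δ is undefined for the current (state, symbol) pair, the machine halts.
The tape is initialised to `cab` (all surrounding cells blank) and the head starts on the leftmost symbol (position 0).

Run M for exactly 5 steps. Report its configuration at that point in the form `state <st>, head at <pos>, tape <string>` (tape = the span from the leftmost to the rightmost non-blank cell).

state=p0 head=0 tape=[c]ab   (p0,c)→(p1,a,right)
state=p1 head=1 tape=a[a]b   (p1,a)→(p0,b,right)
state=p0 head=2 tape=ab[b]   (p0,b)→(p1,_,left)
state=p1 head=1 tape=a[b]_   (p1,b)→(p2,a,left)
state=p2 head=0 tape=[a]a_   (p2,a)→(p0,_,right)
state=p0 head=1 tape=_[a]_
After 5 steps: state p0, head at 1, tape a.

state p0, head at 1, tape a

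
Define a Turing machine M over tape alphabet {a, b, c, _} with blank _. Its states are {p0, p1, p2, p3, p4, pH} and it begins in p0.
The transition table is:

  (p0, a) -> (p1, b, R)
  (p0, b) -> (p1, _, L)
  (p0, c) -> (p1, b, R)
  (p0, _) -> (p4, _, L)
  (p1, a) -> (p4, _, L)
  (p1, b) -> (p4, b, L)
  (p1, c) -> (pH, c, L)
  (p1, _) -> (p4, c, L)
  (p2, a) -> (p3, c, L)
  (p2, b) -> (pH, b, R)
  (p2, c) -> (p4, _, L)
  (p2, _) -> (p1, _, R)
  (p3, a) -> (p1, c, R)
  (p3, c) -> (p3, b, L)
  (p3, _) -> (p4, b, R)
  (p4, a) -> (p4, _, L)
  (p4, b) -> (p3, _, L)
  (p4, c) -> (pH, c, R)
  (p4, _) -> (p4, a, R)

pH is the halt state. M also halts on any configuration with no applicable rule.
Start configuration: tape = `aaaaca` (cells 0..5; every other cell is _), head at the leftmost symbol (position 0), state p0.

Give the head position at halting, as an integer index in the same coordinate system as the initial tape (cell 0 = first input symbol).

state=p0 head=0 tape=___[a]aaaca   (p0,a)→(p1,b,R)
state=p1 head=1 tape=___b[a]aaca   (p1,a)→(p4,_,L)
state=p4 head=0 tape=___[b]_aaca   (p4,b)→(p3,_,L)
state=p3 head=-1 tape=__[_]__aaca   (p3,_)→(p4,b,R)
state=p4 head=0 tape=__b[_]_aaca   (p4,_)→(p4,a,R)
state=p4 head=1 tape=__ba[_]aaca   (p4,_)→(p4,a,R)
state=p4 head=2 tape=__baa[a]aca   (p4,a)→(p4,_,L)
state=p4 head=1 tape=__ba[a]_aca   (p4,a)→(p4,_,L)
state=p4 head=0 tape=__b[a]__aca   (p4,a)→(p4,_,L)
state=p4 head=-1 tape=__[b]___aca   (p4,b)→(p3,_,L)
state=p3 head=-2 tape=_[_]____aca   (p3,_)→(p4,b,R)
state=p4 head=-1 tape=_b[_]___aca   (p4,_)→(p4,a,R)
state=p4 head=0 tape=_ba[_]__aca   (p4,_)→(p4,a,R)
state=p4 head=1 tape=_baa[_]_aca   (p4,_)→(p4,a,R)
state=p4 head=2 tape=_baaa[_]aca   (p4,_)→(p4,a,R)
state=p4 head=3 tape=_baaaa[a]ca   (p4,a)→(p4,_,L)
state=p4 head=2 tape=_baaa[a]_ca   (p4,a)→(p4,_,L)
state=p4 head=1 tape=_baa[a]__ca   (p4,a)→(p4,_,L)
state=p4 head=0 tape=_ba[a]___ca   (p4,a)→(p4,_,L)
state=p4 head=-1 tape=_b[a]____ca   (p4,a)→(p4,_,L)
state=p4 head=-2 tape=_[b]_____ca   (p4,b)→(p3,_,L)
state=p3 head=-3 tape=[_]______ca   (p3,_)→(p4,b,R)
state=p4 head=-2 tape=b[_]_____ca   (p4,_)→(p4,a,R)
state=p4 head=-1 tape=ba[_]____ca   (p4,_)→(p4,a,R)
state=p4 head=0 tape=baa[_]___ca   (p4,_)→(p4,a,R)
state=p4 head=1 tape=baaa[_]__ca   (p4,_)→(p4,a,R)
state=p4 head=2 tape=baaaa[_]_ca   (p4,_)→(p4,a,R)
state=p4 head=3 tape=baaaaa[_]ca   (p4,_)→(p4,a,R)
state=p4 head=4 tape=baaaaaa[c]a   (p4,c)→(pH,c,R)
state=pH head=5 tape=baaaaaac[a]
At halt the head is at cell 5.

5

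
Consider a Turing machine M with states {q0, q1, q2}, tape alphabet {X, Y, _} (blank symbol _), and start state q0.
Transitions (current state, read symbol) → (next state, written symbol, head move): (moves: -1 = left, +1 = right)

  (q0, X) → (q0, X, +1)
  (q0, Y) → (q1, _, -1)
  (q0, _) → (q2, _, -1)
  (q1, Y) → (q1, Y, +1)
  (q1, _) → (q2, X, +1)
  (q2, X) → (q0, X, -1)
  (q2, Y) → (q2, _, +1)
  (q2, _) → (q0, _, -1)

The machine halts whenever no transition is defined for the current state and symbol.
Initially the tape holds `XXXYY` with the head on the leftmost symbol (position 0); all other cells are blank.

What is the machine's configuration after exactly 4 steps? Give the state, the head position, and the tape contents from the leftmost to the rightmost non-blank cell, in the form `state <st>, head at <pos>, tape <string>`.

state q1, head at 2, tape XXX_Y

q0 | [X]XXYY   read X → write X, move +1, go to q0
q0 | X[X]XYY   read X → write X, move +1, go to q0
q0 | XX[X]YY   read X → write X, move +1, go to q0
q0 | XXX[Y]Y   read Y → write _, move -1, go to q1
q1 | XX[X]_Y
After 4 steps: state q1, head at 2, tape XXX_Y.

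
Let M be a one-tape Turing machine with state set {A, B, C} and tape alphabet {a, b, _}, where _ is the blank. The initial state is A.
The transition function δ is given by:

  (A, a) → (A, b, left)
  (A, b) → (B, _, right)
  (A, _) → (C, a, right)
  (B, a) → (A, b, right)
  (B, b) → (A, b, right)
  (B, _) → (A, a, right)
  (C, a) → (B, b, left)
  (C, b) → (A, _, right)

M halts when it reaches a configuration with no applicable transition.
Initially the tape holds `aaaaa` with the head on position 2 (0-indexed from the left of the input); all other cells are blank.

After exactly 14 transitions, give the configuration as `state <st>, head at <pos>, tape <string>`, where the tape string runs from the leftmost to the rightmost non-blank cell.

state C, head at 6, tape a____ba

A | _aa[a]aa__   read a → write b, move left, go to A
A | _a[a]baa__   read a → write b, move left, go to A
A | _[a]bbaa__   read a → write b, move left, go to A
A | [_]bbbaa__   read _ → write a, move right, go to C
C | a[b]bbaa__   read b → write _, move right, go to A
A | a_[b]baa__   read b → write _, move right, go to B
B | a__[b]aa__   read b → write b, move right, go to A
A | a__b[a]a__   read a → write b, move left, go to A
A | a__[b]ba__   read b → write _, move right, go to B
B | a___[b]a__   read b → write b, move right, go to A
A | a___b[a]__   read a → write b, move left, go to A
A | a___[b]b__   read b → write _, move right, go to B
B | a____[b]__   read b → write b, move right, go to A
A | a____b[_]_   read _ → write a, move right, go to C
C | a____ba[_]
After 14 steps: state C, head at 6, tape a____ba.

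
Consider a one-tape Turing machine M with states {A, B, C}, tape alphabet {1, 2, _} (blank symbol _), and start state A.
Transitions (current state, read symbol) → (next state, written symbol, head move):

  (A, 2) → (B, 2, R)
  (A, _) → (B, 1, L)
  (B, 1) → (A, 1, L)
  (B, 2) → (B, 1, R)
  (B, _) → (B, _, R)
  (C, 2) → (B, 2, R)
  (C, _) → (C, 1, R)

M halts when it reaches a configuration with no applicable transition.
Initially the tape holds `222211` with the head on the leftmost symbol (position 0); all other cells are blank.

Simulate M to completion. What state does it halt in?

state=A head=0 tape=[2]22211   (A,2)→(B,2,R)
state=B head=1 tape=2[2]2211   (B,2)→(B,1,R)
state=B head=2 tape=21[2]211   (B,2)→(B,1,R)
state=B head=3 tape=211[2]11   (B,2)→(B,1,R)
state=B head=4 tape=2111[1]1   (B,1)→(A,1,L)
state=A head=3 tape=211[1]11
No transition is defined for (A, 1); M halts in state A.

A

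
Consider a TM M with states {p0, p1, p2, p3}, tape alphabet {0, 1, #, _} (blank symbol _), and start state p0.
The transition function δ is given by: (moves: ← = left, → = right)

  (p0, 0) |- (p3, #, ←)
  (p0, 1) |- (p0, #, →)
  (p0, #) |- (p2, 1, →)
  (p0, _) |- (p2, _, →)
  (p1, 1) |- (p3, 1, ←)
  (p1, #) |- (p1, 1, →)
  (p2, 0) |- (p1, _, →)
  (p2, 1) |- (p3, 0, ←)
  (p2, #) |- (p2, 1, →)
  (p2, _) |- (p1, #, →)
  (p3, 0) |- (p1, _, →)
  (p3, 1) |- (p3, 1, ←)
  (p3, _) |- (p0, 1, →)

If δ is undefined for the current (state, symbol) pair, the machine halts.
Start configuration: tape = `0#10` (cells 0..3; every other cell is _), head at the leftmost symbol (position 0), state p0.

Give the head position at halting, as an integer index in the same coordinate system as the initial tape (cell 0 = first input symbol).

1

state=p0 head=0 tape=__[0]#10   (p0,0)→(p3,#,←)
state=p3 head=-1 tape=_[_]##10   (p3,_)→(p0,1,→)
state=p0 head=0 tape=_1[#]#10   (p0,#)→(p2,1,→)
state=p2 head=1 tape=_11[#]10   (p2,#)→(p2,1,→)
state=p2 head=2 tape=_111[1]0   (p2,1)→(p3,0,←)
state=p3 head=1 tape=_11[1]00   (p3,1)→(p3,1,←)
state=p3 head=0 tape=_1[1]100   (p3,1)→(p3,1,←)
state=p3 head=-1 tape=_[1]1100   (p3,1)→(p3,1,←)
state=p3 head=-2 tape=[_]11100   (p3,_)→(p0,1,→)
state=p0 head=-1 tape=1[1]1100   (p0,1)→(p0,#,→)
state=p0 head=0 tape=1#[1]100   (p0,1)→(p0,#,→)
state=p0 head=1 tape=1##[1]00   (p0,1)→(p0,#,→)
state=p0 head=2 tape=1###[0]0   (p0,0)→(p3,#,←)
state=p3 head=1 tape=1##[#]#0
At halt the head is at cell 1.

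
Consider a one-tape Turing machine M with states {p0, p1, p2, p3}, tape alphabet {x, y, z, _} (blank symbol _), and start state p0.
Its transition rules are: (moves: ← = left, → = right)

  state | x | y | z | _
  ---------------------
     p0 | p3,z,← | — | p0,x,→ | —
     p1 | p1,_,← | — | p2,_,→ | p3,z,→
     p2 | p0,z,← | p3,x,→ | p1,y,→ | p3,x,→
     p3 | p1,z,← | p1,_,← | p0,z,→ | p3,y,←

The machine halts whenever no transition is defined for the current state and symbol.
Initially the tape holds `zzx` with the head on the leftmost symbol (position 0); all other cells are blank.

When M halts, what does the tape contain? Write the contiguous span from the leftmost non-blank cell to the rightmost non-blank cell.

state=p0 head=0 tape=_[z]zx   (p0,z)→(p0,x,→)
state=p0 head=1 tape=_x[z]x   (p0,z)→(p0,x,→)
state=p0 head=2 tape=_xx[x]   (p0,x)→(p3,z,←)
state=p3 head=1 tape=_x[x]z   (p3,x)→(p1,z,←)
state=p1 head=0 tape=_[x]zz   (p1,x)→(p1,_,←)
state=p1 head=-1 tape=[_]_zz   (p1,_)→(p3,z,→)
state=p3 head=0 tape=z[_]zz   (p3,_)→(p3,y,←)
state=p3 head=-1 tape=[z]yzz   (p3,z)→(p0,z,→)
state=p0 head=0 tape=z[y]zz
The non-blank tape span at halt is zyzz.

zyzz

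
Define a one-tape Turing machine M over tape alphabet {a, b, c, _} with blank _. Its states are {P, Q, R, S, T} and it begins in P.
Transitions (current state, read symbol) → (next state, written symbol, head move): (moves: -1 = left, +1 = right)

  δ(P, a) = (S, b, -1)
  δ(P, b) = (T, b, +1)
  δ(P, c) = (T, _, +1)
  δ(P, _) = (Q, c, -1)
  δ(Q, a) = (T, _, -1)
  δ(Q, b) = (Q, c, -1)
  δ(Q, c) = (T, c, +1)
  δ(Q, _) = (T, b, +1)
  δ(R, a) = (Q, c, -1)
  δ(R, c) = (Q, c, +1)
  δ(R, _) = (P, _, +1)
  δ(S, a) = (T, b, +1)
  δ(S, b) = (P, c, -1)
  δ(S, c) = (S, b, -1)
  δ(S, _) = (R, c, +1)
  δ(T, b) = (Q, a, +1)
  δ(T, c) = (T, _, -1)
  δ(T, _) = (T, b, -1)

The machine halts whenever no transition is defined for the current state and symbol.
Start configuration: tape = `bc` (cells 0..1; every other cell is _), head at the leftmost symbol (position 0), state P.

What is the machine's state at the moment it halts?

T

P | [b]c_   read b → write b, move +1, go to T
T | b[c]_   read c → write _, move -1, go to T
T | [b]__   read b → write a, move +1, go to Q
Q | a[_]_   read _ → write b, move +1, go to T
T | ab[_]   read _ → write b, move -1, go to T
T | a[b]b   read b → write a, move +1, go to Q
Q | aa[b]   read b → write c, move -1, go to Q
Q | a[a]c   read a → write _, move -1, go to T
T | [a]_c
No transition is defined for (T, a); M halts in state T.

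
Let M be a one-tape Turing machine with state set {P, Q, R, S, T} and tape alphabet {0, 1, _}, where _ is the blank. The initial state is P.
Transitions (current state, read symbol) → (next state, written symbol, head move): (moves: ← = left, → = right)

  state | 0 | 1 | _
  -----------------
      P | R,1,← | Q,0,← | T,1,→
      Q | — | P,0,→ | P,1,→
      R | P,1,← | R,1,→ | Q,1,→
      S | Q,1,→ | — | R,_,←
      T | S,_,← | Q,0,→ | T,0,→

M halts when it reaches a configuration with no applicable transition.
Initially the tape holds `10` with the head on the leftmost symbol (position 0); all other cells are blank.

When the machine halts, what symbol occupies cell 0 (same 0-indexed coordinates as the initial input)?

0

P | __[1]0   read 1 → write 0, move ←, go to Q
Q | _[_]00   read _ → write 1, move →, go to P
P | _1[0]0   read 0 → write 1, move ←, go to R
R | _[1]10   read 1 → write 1, move →, go to R
R | _1[1]0   read 1 → write 1, move →, go to R
R | _11[0]   read 0 → write 1, move ←, go to P
P | _1[1]1   read 1 → write 0, move ←, go to Q
Q | _[1]01   read 1 → write 0, move →, go to P
P | _0[0]1   read 0 → write 1, move ←, go to R
R | _[0]11   read 0 → write 1, move ←, go to P
P | [_]111   read _ → write 1, move →, go to T
T | 1[1]11   read 1 → write 0, move →, go to Q
Q | 10[1]1   read 1 → write 0, move →, go to P
P | 100[1]   read 1 → write 0, move ←, go to Q
Q | 10[0]0
Cell 0 holds 0 when M halts.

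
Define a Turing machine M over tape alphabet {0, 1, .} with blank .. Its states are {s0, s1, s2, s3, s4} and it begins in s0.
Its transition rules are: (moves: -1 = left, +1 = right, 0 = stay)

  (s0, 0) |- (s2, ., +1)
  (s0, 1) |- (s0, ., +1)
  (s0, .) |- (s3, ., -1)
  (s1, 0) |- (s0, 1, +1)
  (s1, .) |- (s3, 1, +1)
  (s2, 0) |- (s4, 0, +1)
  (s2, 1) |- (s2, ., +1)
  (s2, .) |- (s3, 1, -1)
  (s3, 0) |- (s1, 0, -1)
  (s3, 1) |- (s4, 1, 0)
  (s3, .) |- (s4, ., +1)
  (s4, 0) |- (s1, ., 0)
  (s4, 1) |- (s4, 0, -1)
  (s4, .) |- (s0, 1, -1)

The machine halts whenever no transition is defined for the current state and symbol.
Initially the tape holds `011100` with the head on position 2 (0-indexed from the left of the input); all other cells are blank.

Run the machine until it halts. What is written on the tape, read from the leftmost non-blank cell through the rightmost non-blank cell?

10.11110

state=s0 head=2 tape=01[1]100..   (s0,1)→(s0,.,+1)
state=s0 head=3 tape=01.[1]00..   (s0,1)→(s0,.,+1)
state=s0 head=4 tape=01..[0]0..   (s0,0)→(s2,.,+1)
state=s2 head=5 tape=01...[0]..   (s2,0)→(s4,0,+1)
state=s4 head=6 tape=01...0[.].   (s4,.)→(s0,1,-1)
state=s0 head=5 tape=01...[0]1.   (s0,0)→(s2,.,+1)
state=s2 head=6 tape=01....[1].   (s2,1)→(s2,.,+1)
state=s2 head=7 tape=01.....[.]   (s2,.)→(s3,1,-1)
state=s3 head=6 tape=01....[.]1   (s3,.)→(s4,.,+1)
state=s4 head=7 tape=01.....[1]   (s4,1)→(s4,0,-1)
state=s4 head=6 tape=01....[.]0   (s4,.)→(s0,1,-1)
state=s0 head=5 tape=01...[.]10   (s0,.)→(s3,.,-1)
state=s3 head=4 tape=01..[.].10   (s3,.)→(s4,.,+1)
state=s4 head=5 tape=01...[.]10   (s4,.)→(s0,1,-1)
state=s0 head=4 tape=01..[.]110   (s0,.)→(s3,.,-1)
state=s3 head=3 tape=01.[.].110   (s3,.)→(s4,.,+1)
state=s4 head=4 tape=01..[.]110   (s4,.)→(s0,1,-1)
state=s0 head=3 tape=01.[.]1110   (s0,.)→(s3,.,-1)
state=s3 head=2 tape=01[.].1110   (s3,.)→(s4,.,+1)
state=s4 head=3 tape=01.[.]1110   (s4,.)→(s0,1,-1)
state=s0 head=2 tape=01[.]11110   (s0,.)→(s3,.,-1)
state=s3 head=1 tape=0[1].11110   (s3,1)→(s4,1,0)
state=s4 head=1 tape=0[1].11110   (s4,1)→(s4,0,-1)
state=s4 head=0 tape=[0]0.11110   (s4,0)→(s1,.,0)
state=s1 head=0 tape=[.]0.11110   (s1,.)→(s3,1,+1)
state=s3 head=1 tape=1[0].11110   (s3,0)→(s1,0,-1)
state=s1 head=0 tape=[1]0.11110
The non-blank tape span at halt is 10.11110.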